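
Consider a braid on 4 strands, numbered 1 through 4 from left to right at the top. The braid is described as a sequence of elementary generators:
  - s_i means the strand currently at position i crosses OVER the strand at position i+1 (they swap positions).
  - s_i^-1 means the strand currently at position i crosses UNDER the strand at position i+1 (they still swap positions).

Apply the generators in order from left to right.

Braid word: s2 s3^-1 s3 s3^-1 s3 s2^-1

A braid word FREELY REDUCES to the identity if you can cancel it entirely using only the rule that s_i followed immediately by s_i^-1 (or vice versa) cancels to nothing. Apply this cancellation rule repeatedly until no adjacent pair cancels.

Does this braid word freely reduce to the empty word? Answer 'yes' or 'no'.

Gen 1 (s2): push. Stack: [s2]
Gen 2 (s3^-1): push. Stack: [s2 s3^-1]
Gen 3 (s3): cancels prior s3^-1. Stack: [s2]
Gen 4 (s3^-1): push. Stack: [s2 s3^-1]
Gen 5 (s3): cancels prior s3^-1. Stack: [s2]
Gen 6 (s2^-1): cancels prior s2. Stack: []
Reduced word: (empty)

Answer: yes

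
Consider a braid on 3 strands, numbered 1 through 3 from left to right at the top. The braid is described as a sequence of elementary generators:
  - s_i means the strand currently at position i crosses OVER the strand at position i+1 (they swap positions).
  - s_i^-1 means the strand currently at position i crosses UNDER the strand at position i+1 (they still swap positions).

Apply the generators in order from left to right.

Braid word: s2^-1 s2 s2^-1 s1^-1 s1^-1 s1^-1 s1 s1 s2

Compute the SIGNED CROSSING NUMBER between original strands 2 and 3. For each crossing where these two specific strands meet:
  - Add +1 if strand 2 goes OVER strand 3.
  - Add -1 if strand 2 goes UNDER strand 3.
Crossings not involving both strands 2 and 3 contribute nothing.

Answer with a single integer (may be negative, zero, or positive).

Answer: -3

Derivation:
Gen 1: 2 under 3. Both 2&3? yes. Contrib: -1. Sum: -1
Gen 2: 3 over 2. Both 2&3? yes. Contrib: -1. Sum: -2
Gen 3: 2 under 3. Both 2&3? yes. Contrib: -1. Sum: -3
Gen 4: crossing 1x3. Both 2&3? no. Sum: -3
Gen 5: crossing 3x1. Both 2&3? no. Sum: -3
Gen 6: crossing 1x3. Both 2&3? no. Sum: -3
Gen 7: crossing 3x1. Both 2&3? no. Sum: -3
Gen 8: crossing 1x3. Both 2&3? no. Sum: -3
Gen 9: crossing 1x2. Both 2&3? no. Sum: -3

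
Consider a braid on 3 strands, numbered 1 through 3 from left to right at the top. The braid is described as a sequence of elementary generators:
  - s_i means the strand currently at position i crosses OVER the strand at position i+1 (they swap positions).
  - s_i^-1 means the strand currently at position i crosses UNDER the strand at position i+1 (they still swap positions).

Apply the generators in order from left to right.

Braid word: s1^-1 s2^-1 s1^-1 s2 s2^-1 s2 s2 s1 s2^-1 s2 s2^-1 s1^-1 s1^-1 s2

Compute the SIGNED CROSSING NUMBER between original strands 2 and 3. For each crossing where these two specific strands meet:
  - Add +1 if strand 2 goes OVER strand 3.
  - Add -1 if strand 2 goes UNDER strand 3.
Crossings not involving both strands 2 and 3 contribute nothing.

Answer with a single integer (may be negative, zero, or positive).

Answer: -2

Derivation:
Gen 1: crossing 1x2. Both 2&3? no. Sum: 0
Gen 2: crossing 1x3. Both 2&3? no. Sum: 0
Gen 3: 2 under 3. Both 2&3? yes. Contrib: -1. Sum: -1
Gen 4: crossing 2x1. Both 2&3? no. Sum: -1
Gen 5: crossing 1x2. Both 2&3? no. Sum: -1
Gen 6: crossing 2x1. Both 2&3? no. Sum: -1
Gen 7: crossing 1x2. Both 2&3? no. Sum: -1
Gen 8: 3 over 2. Both 2&3? yes. Contrib: -1. Sum: -2
Gen 9: crossing 3x1. Both 2&3? no. Sum: -2
Gen 10: crossing 1x3. Both 2&3? no. Sum: -2
Gen 11: crossing 3x1. Both 2&3? no. Sum: -2
Gen 12: crossing 2x1. Both 2&3? no. Sum: -2
Gen 13: crossing 1x2. Both 2&3? no. Sum: -2
Gen 14: crossing 1x3. Both 2&3? no. Sum: -2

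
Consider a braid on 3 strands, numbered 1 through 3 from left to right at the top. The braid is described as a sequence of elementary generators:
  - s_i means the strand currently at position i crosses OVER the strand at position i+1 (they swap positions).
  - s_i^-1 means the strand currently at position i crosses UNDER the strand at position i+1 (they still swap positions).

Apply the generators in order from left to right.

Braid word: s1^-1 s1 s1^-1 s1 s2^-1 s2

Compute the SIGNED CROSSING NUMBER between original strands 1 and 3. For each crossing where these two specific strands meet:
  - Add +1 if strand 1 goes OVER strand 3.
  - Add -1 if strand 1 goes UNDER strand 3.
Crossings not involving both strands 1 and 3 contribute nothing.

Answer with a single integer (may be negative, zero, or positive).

Gen 1: crossing 1x2. Both 1&3? no. Sum: 0
Gen 2: crossing 2x1. Both 1&3? no. Sum: 0
Gen 3: crossing 1x2. Both 1&3? no. Sum: 0
Gen 4: crossing 2x1. Both 1&3? no. Sum: 0
Gen 5: crossing 2x3. Both 1&3? no. Sum: 0
Gen 6: crossing 3x2. Both 1&3? no. Sum: 0

Answer: 0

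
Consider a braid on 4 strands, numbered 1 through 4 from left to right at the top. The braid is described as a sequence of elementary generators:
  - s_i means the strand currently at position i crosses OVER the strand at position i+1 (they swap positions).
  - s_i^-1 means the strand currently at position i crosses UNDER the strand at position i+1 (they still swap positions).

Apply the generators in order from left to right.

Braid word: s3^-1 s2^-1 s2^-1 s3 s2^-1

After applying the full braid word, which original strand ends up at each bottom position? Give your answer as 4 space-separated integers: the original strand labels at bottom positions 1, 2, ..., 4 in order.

Answer: 1 3 2 4

Derivation:
Gen 1 (s3^-1): strand 3 crosses under strand 4. Perm now: [1 2 4 3]
Gen 2 (s2^-1): strand 2 crosses under strand 4. Perm now: [1 4 2 3]
Gen 3 (s2^-1): strand 4 crosses under strand 2. Perm now: [1 2 4 3]
Gen 4 (s3): strand 4 crosses over strand 3. Perm now: [1 2 3 4]
Gen 5 (s2^-1): strand 2 crosses under strand 3. Perm now: [1 3 2 4]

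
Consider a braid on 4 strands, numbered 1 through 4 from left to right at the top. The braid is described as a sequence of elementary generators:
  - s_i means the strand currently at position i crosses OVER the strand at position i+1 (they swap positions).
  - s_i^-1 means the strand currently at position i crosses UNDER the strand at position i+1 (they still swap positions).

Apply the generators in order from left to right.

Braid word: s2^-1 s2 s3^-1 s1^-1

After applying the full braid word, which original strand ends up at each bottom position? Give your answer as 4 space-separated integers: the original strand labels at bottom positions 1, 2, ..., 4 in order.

Answer: 2 1 4 3

Derivation:
Gen 1 (s2^-1): strand 2 crosses under strand 3. Perm now: [1 3 2 4]
Gen 2 (s2): strand 3 crosses over strand 2. Perm now: [1 2 3 4]
Gen 3 (s3^-1): strand 3 crosses under strand 4. Perm now: [1 2 4 3]
Gen 4 (s1^-1): strand 1 crosses under strand 2. Perm now: [2 1 4 3]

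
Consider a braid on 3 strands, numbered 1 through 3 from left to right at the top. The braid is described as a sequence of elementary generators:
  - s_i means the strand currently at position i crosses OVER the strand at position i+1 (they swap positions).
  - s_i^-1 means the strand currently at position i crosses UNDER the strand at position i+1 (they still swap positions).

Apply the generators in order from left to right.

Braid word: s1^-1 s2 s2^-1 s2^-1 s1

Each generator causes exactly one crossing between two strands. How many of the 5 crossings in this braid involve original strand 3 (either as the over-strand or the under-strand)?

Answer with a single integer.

Answer: 4

Derivation:
Gen 1: crossing 1x2. Involves strand 3? no. Count so far: 0
Gen 2: crossing 1x3. Involves strand 3? yes. Count so far: 1
Gen 3: crossing 3x1. Involves strand 3? yes. Count so far: 2
Gen 4: crossing 1x3. Involves strand 3? yes. Count so far: 3
Gen 5: crossing 2x3. Involves strand 3? yes. Count so far: 4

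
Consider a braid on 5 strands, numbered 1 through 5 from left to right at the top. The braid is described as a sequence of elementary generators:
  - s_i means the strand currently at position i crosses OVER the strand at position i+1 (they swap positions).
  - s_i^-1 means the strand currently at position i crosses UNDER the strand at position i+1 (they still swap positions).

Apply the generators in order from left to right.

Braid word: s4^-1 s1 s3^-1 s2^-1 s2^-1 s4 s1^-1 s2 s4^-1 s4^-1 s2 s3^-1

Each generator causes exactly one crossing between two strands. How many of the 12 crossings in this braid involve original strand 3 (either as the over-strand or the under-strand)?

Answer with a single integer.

Gen 1: crossing 4x5. Involves strand 3? no. Count so far: 0
Gen 2: crossing 1x2. Involves strand 3? no. Count so far: 0
Gen 3: crossing 3x5. Involves strand 3? yes. Count so far: 1
Gen 4: crossing 1x5. Involves strand 3? no. Count so far: 1
Gen 5: crossing 5x1. Involves strand 3? no. Count so far: 1
Gen 6: crossing 3x4. Involves strand 3? yes. Count so far: 2
Gen 7: crossing 2x1. Involves strand 3? no. Count so far: 2
Gen 8: crossing 2x5. Involves strand 3? no. Count so far: 2
Gen 9: crossing 4x3. Involves strand 3? yes. Count so far: 3
Gen 10: crossing 3x4. Involves strand 3? yes. Count so far: 4
Gen 11: crossing 5x2. Involves strand 3? no. Count so far: 4
Gen 12: crossing 5x4. Involves strand 3? no. Count so far: 4

Answer: 4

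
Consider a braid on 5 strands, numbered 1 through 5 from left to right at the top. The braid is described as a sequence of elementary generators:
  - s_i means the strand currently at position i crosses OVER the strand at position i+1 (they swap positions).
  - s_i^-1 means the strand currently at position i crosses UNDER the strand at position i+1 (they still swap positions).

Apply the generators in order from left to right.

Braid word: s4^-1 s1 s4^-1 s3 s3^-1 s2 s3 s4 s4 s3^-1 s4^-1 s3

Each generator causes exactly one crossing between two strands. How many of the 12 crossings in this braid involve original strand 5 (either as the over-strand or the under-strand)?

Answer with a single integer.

Answer: 6

Derivation:
Gen 1: crossing 4x5. Involves strand 5? yes. Count so far: 1
Gen 2: crossing 1x2. Involves strand 5? no. Count so far: 1
Gen 3: crossing 5x4. Involves strand 5? yes. Count so far: 2
Gen 4: crossing 3x4. Involves strand 5? no. Count so far: 2
Gen 5: crossing 4x3. Involves strand 5? no. Count so far: 2
Gen 6: crossing 1x3. Involves strand 5? no. Count so far: 2
Gen 7: crossing 1x4. Involves strand 5? no. Count so far: 2
Gen 8: crossing 1x5. Involves strand 5? yes. Count so far: 3
Gen 9: crossing 5x1. Involves strand 5? yes. Count so far: 4
Gen 10: crossing 4x1. Involves strand 5? no. Count so far: 4
Gen 11: crossing 4x5. Involves strand 5? yes. Count so far: 5
Gen 12: crossing 1x5. Involves strand 5? yes. Count so far: 6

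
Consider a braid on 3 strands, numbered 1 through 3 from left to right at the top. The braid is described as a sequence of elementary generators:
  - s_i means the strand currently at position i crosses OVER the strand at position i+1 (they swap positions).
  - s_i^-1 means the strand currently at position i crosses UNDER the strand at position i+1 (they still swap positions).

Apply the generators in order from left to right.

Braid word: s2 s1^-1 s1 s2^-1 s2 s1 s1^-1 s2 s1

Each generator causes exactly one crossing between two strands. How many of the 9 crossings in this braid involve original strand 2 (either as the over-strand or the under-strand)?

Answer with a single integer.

Answer: 5

Derivation:
Gen 1: crossing 2x3. Involves strand 2? yes. Count so far: 1
Gen 2: crossing 1x3. Involves strand 2? no. Count so far: 1
Gen 3: crossing 3x1. Involves strand 2? no. Count so far: 1
Gen 4: crossing 3x2. Involves strand 2? yes. Count so far: 2
Gen 5: crossing 2x3. Involves strand 2? yes. Count so far: 3
Gen 6: crossing 1x3. Involves strand 2? no. Count so far: 3
Gen 7: crossing 3x1. Involves strand 2? no. Count so far: 3
Gen 8: crossing 3x2. Involves strand 2? yes. Count so far: 4
Gen 9: crossing 1x2. Involves strand 2? yes. Count so far: 5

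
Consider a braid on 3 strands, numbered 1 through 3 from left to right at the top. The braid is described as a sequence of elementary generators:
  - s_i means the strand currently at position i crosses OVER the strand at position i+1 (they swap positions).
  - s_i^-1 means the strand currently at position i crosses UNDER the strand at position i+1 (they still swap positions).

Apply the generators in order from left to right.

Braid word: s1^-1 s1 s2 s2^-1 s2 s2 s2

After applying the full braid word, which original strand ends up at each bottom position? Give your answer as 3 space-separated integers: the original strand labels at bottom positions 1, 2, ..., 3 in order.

Gen 1 (s1^-1): strand 1 crosses under strand 2. Perm now: [2 1 3]
Gen 2 (s1): strand 2 crosses over strand 1. Perm now: [1 2 3]
Gen 3 (s2): strand 2 crosses over strand 3. Perm now: [1 3 2]
Gen 4 (s2^-1): strand 3 crosses under strand 2. Perm now: [1 2 3]
Gen 5 (s2): strand 2 crosses over strand 3. Perm now: [1 3 2]
Gen 6 (s2): strand 3 crosses over strand 2. Perm now: [1 2 3]
Gen 7 (s2): strand 2 crosses over strand 3. Perm now: [1 3 2]

Answer: 1 3 2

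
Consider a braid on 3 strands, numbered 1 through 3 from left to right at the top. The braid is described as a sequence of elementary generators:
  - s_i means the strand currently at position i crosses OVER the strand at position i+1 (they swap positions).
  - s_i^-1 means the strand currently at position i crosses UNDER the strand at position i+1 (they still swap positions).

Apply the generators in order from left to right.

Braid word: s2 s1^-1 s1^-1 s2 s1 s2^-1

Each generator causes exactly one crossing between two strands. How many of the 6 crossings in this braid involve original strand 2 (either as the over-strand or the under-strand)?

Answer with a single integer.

Answer: 3

Derivation:
Gen 1: crossing 2x3. Involves strand 2? yes. Count so far: 1
Gen 2: crossing 1x3. Involves strand 2? no. Count so far: 1
Gen 3: crossing 3x1. Involves strand 2? no. Count so far: 1
Gen 4: crossing 3x2. Involves strand 2? yes. Count so far: 2
Gen 5: crossing 1x2. Involves strand 2? yes. Count so far: 3
Gen 6: crossing 1x3. Involves strand 2? no. Count so far: 3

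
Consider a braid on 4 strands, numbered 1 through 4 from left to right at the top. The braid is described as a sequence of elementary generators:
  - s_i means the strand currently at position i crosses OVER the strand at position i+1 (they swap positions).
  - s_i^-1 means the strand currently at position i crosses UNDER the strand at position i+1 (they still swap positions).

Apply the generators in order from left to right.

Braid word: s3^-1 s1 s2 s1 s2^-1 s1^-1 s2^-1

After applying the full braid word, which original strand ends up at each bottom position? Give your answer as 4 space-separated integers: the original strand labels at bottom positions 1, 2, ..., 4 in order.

Gen 1 (s3^-1): strand 3 crosses under strand 4. Perm now: [1 2 4 3]
Gen 2 (s1): strand 1 crosses over strand 2. Perm now: [2 1 4 3]
Gen 3 (s2): strand 1 crosses over strand 4. Perm now: [2 4 1 3]
Gen 4 (s1): strand 2 crosses over strand 4. Perm now: [4 2 1 3]
Gen 5 (s2^-1): strand 2 crosses under strand 1. Perm now: [4 1 2 3]
Gen 6 (s1^-1): strand 4 crosses under strand 1. Perm now: [1 4 2 3]
Gen 7 (s2^-1): strand 4 crosses under strand 2. Perm now: [1 2 4 3]

Answer: 1 2 4 3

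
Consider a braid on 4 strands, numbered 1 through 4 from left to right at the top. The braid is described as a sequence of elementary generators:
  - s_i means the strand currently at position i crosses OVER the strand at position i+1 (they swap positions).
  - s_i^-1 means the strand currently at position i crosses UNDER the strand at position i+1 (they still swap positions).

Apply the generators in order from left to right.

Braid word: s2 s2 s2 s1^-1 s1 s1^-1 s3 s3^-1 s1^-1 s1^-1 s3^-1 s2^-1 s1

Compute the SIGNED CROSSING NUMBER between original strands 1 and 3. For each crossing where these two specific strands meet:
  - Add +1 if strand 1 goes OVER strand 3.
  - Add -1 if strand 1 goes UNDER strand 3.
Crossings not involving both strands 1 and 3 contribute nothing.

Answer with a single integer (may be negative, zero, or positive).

Gen 1: crossing 2x3. Both 1&3? no. Sum: 0
Gen 2: crossing 3x2. Both 1&3? no. Sum: 0
Gen 3: crossing 2x3. Both 1&3? no. Sum: 0
Gen 4: 1 under 3. Both 1&3? yes. Contrib: -1. Sum: -1
Gen 5: 3 over 1. Both 1&3? yes. Contrib: -1. Sum: -2
Gen 6: 1 under 3. Both 1&3? yes. Contrib: -1. Sum: -3
Gen 7: crossing 2x4. Both 1&3? no. Sum: -3
Gen 8: crossing 4x2. Both 1&3? no. Sum: -3
Gen 9: 3 under 1. Both 1&3? yes. Contrib: +1. Sum: -2
Gen 10: 1 under 3. Both 1&3? yes. Contrib: -1. Sum: -3
Gen 11: crossing 2x4. Both 1&3? no. Sum: -3
Gen 12: crossing 1x4. Both 1&3? no. Sum: -3
Gen 13: crossing 3x4. Both 1&3? no. Sum: -3

Answer: -3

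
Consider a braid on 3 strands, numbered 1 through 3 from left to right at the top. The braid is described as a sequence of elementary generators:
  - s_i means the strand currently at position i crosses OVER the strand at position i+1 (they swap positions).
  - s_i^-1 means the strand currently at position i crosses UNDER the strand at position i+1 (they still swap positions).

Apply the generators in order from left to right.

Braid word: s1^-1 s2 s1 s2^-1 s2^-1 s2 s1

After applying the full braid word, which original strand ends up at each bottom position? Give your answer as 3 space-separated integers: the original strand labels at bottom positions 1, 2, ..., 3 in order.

Answer: 1 3 2

Derivation:
Gen 1 (s1^-1): strand 1 crosses under strand 2. Perm now: [2 1 3]
Gen 2 (s2): strand 1 crosses over strand 3. Perm now: [2 3 1]
Gen 3 (s1): strand 2 crosses over strand 3. Perm now: [3 2 1]
Gen 4 (s2^-1): strand 2 crosses under strand 1. Perm now: [3 1 2]
Gen 5 (s2^-1): strand 1 crosses under strand 2. Perm now: [3 2 1]
Gen 6 (s2): strand 2 crosses over strand 1. Perm now: [3 1 2]
Gen 7 (s1): strand 3 crosses over strand 1. Perm now: [1 3 2]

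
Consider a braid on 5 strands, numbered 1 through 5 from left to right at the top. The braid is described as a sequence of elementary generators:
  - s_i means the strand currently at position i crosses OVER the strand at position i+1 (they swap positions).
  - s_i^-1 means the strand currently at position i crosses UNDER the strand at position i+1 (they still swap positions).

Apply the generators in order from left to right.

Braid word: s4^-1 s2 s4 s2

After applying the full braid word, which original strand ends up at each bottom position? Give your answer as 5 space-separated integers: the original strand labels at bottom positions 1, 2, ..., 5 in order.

Gen 1 (s4^-1): strand 4 crosses under strand 5. Perm now: [1 2 3 5 4]
Gen 2 (s2): strand 2 crosses over strand 3. Perm now: [1 3 2 5 4]
Gen 3 (s4): strand 5 crosses over strand 4. Perm now: [1 3 2 4 5]
Gen 4 (s2): strand 3 crosses over strand 2. Perm now: [1 2 3 4 5]

Answer: 1 2 3 4 5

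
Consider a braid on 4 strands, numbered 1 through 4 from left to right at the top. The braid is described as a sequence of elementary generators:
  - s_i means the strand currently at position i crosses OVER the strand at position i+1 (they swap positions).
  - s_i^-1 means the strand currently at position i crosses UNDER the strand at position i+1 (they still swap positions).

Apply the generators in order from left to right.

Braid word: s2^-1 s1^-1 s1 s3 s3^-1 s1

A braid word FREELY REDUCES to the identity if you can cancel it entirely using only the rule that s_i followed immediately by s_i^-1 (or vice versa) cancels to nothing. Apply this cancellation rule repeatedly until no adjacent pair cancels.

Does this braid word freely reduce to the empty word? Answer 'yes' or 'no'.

Answer: no

Derivation:
Gen 1 (s2^-1): push. Stack: [s2^-1]
Gen 2 (s1^-1): push. Stack: [s2^-1 s1^-1]
Gen 3 (s1): cancels prior s1^-1. Stack: [s2^-1]
Gen 4 (s3): push. Stack: [s2^-1 s3]
Gen 5 (s3^-1): cancels prior s3. Stack: [s2^-1]
Gen 6 (s1): push. Stack: [s2^-1 s1]
Reduced word: s2^-1 s1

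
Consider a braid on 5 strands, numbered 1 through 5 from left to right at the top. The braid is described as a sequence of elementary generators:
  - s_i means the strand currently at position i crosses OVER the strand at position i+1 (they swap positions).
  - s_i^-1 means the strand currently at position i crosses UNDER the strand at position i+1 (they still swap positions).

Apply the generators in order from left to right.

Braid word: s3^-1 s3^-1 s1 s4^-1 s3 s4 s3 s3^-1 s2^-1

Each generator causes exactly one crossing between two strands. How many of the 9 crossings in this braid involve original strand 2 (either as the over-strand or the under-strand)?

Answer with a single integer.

Gen 1: crossing 3x4. Involves strand 2? no. Count so far: 0
Gen 2: crossing 4x3. Involves strand 2? no. Count so far: 0
Gen 3: crossing 1x2. Involves strand 2? yes. Count so far: 1
Gen 4: crossing 4x5. Involves strand 2? no. Count so far: 1
Gen 5: crossing 3x5. Involves strand 2? no. Count so far: 1
Gen 6: crossing 3x4. Involves strand 2? no. Count so far: 1
Gen 7: crossing 5x4. Involves strand 2? no. Count so far: 1
Gen 8: crossing 4x5. Involves strand 2? no. Count so far: 1
Gen 9: crossing 1x5. Involves strand 2? no. Count so far: 1

Answer: 1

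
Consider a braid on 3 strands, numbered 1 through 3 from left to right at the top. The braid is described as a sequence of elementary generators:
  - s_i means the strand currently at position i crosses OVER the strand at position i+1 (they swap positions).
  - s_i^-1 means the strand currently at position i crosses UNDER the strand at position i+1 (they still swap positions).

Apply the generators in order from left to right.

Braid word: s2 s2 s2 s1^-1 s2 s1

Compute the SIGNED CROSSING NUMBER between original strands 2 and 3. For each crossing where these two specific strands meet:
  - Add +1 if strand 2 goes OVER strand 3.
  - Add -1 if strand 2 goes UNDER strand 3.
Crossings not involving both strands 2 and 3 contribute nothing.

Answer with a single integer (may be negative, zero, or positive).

Gen 1: 2 over 3. Both 2&3? yes. Contrib: +1. Sum: 1
Gen 2: 3 over 2. Both 2&3? yes. Contrib: -1. Sum: 0
Gen 3: 2 over 3. Both 2&3? yes. Contrib: +1. Sum: 1
Gen 4: crossing 1x3. Both 2&3? no. Sum: 1
Gen 5: crossing 1x2. Both 2&3? no. Sum: 1
Gen 6: 3 over 2. Both 2&3? yes. Contrib: -1. Sum: 0

Answer: 0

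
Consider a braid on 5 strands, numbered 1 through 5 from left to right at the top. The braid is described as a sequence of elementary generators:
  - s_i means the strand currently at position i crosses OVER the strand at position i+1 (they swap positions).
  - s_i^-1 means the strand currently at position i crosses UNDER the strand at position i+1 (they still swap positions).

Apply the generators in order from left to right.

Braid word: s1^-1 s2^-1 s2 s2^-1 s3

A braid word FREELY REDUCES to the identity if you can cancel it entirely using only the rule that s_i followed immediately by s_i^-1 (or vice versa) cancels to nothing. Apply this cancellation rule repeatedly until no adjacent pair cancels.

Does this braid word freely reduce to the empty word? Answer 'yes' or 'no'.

Answer: no

Derivation:
Gen 1 (s1^-1): push. Stack: [s1^-1]
Gen 2 (s2^-1): push. Stack: [s1^-1 s2^-1]
Gen 3 (s2): cancels prior s2^-1. Stack: [s1^-1]
Gen 4 (s2^-1): push. Stack: [s1^-1 s2^-1]
Gen 5 (s3): push. Stack: [s1^-1 s2^-1 s3]
Reduced word: s1^-1 s2^-1 s3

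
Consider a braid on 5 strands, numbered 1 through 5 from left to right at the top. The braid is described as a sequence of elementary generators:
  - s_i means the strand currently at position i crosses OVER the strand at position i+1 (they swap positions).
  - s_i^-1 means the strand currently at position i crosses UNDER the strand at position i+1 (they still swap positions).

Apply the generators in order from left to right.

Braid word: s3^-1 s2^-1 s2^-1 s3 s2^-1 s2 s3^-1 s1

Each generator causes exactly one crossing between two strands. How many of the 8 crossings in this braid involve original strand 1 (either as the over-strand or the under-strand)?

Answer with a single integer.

Gen 1: crossing 3x4. Involves strand 1? no. Count so far: 0
Gen 2: crossing 2x4. Involves strand 1? no. Count so far: 0
Gen 3: crossing 4x2. Involves strand 1? no. Count so far: 0
Gen 4: crossing 4x3. Involves strand 1? no. Count so far: 0
Gen 5: crossing 2x3. Involves strand 1? no. Count so far: 0
Gen 6: crossing 3x2. Involves strand 1? no. Count so far: 0
Gen 7: crossing 3x4. Involves strand 1? no. Count so far: 0
Gen 8: crossing 1x2. Involves strand 1? yes. Count so far: 1

Answer: 1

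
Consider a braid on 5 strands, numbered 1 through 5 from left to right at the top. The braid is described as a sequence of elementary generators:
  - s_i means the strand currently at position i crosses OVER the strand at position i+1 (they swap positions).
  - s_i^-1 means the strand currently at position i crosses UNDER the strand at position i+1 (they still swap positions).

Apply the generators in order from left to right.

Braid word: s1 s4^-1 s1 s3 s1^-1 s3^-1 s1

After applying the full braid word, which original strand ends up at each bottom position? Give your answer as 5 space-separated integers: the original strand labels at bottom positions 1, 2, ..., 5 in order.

Answer: 1 2 3 5 4

Derivation:
Gen 1 (s1): strand 1 crosses over strand 2. Perm now: [2 1 3 4 5]
Gen 2 (s4^-1): strand 4 crosses under strand 5. Perm now: [2 1 3 5 4]
Gen 3 (s1): strand 2 crosses over strand 1. Perm now: [1 2 3 5 4]
Gen 4 (s3): strand 3 crosses over strand 5. Perm now: [1 2 5 3 4]
Gen 5 (s1^-1): strand 1 crosses under strand 2. Perm now: [2 1 5 3 4]
Gen 6 (s3^-1): strand 5 crosses under strand 3. Perm now: [2 1 3 5 4]
Gen 7 (s1): strand 2 crosses over strand 1. Perm now: [1 2 3 5 4]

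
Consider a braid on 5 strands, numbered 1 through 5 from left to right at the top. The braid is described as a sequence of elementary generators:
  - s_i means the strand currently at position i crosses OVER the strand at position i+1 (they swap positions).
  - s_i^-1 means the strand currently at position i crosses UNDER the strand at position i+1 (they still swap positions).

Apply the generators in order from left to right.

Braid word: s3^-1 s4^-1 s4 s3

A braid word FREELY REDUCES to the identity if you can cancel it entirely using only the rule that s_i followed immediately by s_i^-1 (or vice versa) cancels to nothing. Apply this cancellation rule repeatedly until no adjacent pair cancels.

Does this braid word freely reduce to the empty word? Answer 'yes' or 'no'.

Gen 1 (s3^-1): push. Stack: [s3^-1]
Gen 2 (s4^-1): push. Stack: [s3^-1 s4^-1]
Gen 3 (s4): cancels prior s4^-1. Stack: [s3^-1]
Gen 4 (s3): cancels prior s3^-1. Stack: []
Reduced word: (empty)

Answer: yes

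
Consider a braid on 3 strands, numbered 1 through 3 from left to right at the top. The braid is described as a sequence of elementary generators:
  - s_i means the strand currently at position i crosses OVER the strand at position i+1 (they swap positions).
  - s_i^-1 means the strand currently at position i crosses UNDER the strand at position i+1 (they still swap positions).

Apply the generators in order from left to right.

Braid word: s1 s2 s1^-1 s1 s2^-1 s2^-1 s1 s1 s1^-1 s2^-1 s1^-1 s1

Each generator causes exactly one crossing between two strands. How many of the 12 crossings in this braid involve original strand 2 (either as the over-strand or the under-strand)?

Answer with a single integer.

Gen 1: crossing 1x2. Involves strand 2? yes. Count so far: 1
Gen 2: crossing 1x3. Involves strand 2? no. Count so far: 1
Gen 3: crossing 2x3. Involves strand 2? yes. Count so far: 2
Gen 4: crossing 3x2. Involves strand 2? yes. Count so far: 3
Gen 5: crossing 3x1. Involves strand 2? no. Count so far: 3
Gen 6: crossing 1x3. Involves strand 2? no. Count so far: 3
Gen 7: crossing 2x3. Involves strand 2? yes. Count so far: 4
Gen 8: crossing 3x2. Involves strand 2? yes. Count so far: 5
Gen 9: crossing 2x3. Involves strand 2? yes. Count so far: 6
Gen 10: crossing 2x1. Involves strand 2? yes. Count so far: 7
Gen 11: crossing 3x1. Involves strand 2? no. Count so far: 7
Gen 12: crossing 1x3. Involves strand 2? no. Count so far: 7

Answer: 7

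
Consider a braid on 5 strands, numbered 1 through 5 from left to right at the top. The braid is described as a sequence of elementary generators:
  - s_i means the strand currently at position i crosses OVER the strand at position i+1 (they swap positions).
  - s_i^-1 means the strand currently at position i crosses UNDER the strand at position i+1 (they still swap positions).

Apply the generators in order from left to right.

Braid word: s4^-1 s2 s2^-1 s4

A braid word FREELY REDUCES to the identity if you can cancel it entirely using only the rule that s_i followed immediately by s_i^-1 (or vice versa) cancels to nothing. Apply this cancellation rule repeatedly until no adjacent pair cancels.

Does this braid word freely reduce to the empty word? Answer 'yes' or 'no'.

Answer: yes

Derivation:
Gen 1 (s4^-1): push. Stack: [s4^-1]
Gen 2 (s2): push. Stack: [s4^-1 s2]
Gen 3 (s2^-1): cancels prior s2. Stack: [s4^-1]
Gen 4 (s4): cancels prior s4^-1. Stack: []
Reduced word: (empty)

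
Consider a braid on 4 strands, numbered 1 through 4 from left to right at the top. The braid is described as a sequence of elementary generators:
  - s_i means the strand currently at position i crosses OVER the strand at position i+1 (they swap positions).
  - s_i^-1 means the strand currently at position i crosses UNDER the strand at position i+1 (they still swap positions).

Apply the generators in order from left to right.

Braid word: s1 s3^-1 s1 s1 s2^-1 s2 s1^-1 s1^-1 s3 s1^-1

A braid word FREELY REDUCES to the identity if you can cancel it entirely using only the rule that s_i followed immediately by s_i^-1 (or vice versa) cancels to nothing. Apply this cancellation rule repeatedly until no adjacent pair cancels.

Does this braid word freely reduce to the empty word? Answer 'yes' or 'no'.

Answer: yes

Derivation:
Gen 1 (s1): push. Stack: [s1]
Gen 2 (s3^-1): push. Stack: [s1 s3^-1]
Gen 3 (s1): push. Stack: [s1 s3^-1 s1]
Gen 4 (s1): push. Stack: [s1 s3^-1 s1 s1]
Gen 5 (s2^-1): push. Stack: [s1 s3^-1 s1 s1 s2^-1]
Gen 6 (s2): cancels prior s2^-1. Stack: [s1 s3^-1 s1 s1]
Gen 7 (s1^-1): cancels prior s1. Stack: [s1 s3^-1 s1]
Gen 8 (s1^-1): cancels prior s1. Stack: [s1 s3^-1]
Gen 9 (s3): cancels prior s3^-1. Stack: [s1]
Gen 10 (s1^-1): cancels prior s1. Stack: []
Reduced word: (empty)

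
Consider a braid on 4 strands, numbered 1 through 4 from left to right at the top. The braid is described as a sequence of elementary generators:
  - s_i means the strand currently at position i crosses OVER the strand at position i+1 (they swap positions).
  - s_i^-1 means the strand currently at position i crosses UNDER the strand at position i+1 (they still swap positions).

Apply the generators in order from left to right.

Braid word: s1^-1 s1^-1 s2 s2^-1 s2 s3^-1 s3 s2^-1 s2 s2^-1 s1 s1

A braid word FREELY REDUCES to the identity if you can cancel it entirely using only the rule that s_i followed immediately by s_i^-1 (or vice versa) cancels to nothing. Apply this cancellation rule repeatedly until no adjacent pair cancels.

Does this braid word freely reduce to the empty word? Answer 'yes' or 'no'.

Gen 1 (s1^-1): push. Stack: [s1^-1]
Gen 2 (s1^-1): push. Stack: [s1^-1 s1^-1]
Gen 3 (s2): push. Stack: [s1^-1 s1^-1 s2]
Gen 4 (s2^-1): cancels prior s2. Stack: [s1^-1 s1^-1]
Gen 5 (s2): push. Stack: [s1^-1 s1^-1 s2]
Gen 6 (s3^-1): push. Stack: [s1^-1 s1^-1 s2 s3^-1]
Gen 7 (s3): cancels prior s3^-1. Stack: [s1^-1 s1^-1 s2]
Gen 8 (s2^-1): cancels prior s2. Stack: [s1^-1 s1^-1]
Gen 9 (s2): push. Stack: [s1^-1 s1^-1 s2]
Gen 10 (s2^-1): cancels prior s2. Stack: [s1^-1 s1^-1]
Gen 11 (s1): cancels prior s1^-1. Stack: [s1^-1]
Gen 12 (s1): cancels prior s1^-1. Stack: []
Reduced word: (empty)

Answer: yes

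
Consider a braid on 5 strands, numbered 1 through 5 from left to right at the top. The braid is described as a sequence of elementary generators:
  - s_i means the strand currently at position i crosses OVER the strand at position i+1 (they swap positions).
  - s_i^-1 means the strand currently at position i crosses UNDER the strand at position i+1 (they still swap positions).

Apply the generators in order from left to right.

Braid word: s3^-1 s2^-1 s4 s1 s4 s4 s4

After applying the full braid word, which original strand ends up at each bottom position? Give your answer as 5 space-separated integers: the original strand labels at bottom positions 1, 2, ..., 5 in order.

Answer: 4 1 2 3 5

Derivation:
Gen 1 (s3^-1): strand 3 crosses under strand 4. Perm now: [1 2 4 3 5]
Gen 2 (s2^-1): strand 2 crosses under strand 4. Perm now: [1 4 2 3 5]
Gen 3 (s4): strand 3 crosses over strand 5. Perm now: [1 4 2 5 3]
Gen 4 (s1): strand 1 crosses over strand 4. Perm now: [4 1 2 5 3]
Gen 5 (s4): strand 5 crosses over strand 3. Perm now: [4 1 2 3 5]
Gen 6 (s4): strand 3 crosses over strand 5. Perm now: [4 1 2 5 3]
Gen 7 (s4): strand 5 crosses over strand 3. Perm now: [4 1 2 3 5]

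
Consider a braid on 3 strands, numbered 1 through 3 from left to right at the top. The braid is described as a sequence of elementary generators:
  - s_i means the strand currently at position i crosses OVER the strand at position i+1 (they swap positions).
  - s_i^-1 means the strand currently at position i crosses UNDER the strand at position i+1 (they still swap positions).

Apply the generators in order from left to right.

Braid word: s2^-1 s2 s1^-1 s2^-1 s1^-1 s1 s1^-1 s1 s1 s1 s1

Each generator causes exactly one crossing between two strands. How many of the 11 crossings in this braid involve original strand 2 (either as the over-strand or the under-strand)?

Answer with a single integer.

Gen 1: crossing 2x3. Involves strand 2? yes. Count so far: 1
Gen 2: crossing 3x2. Involves strand 2? yes. Count so far: 2
Gen 3: crossing 1x2. Involves strand 2? yes. Count so far: 3
Gen 4: crossing 1x3. Involves strand 2? no. Count so far: 3
Gen 5: crossing 2x3. Involves strand 2? yes. Count so far: 4
Gen 6: crossing 3x2. Involves strand 2? yes. Count so far: 5
Gen 7: crossing 2x3. Involves strand 2? yes. Count so far: 6
Gen 8: crossing 3x2. Involves strand 2? yes. Count so far: 7
Gen 9: crossing 2x3. Involves strand 2? yes. Count so far: 8
Gen 10: crossing 3x2. Involves strand 2? yes. Count so far: 9
Gen 11: crossing 2x3. Involves strand 2? yes. Count so far: 10

Answer: 10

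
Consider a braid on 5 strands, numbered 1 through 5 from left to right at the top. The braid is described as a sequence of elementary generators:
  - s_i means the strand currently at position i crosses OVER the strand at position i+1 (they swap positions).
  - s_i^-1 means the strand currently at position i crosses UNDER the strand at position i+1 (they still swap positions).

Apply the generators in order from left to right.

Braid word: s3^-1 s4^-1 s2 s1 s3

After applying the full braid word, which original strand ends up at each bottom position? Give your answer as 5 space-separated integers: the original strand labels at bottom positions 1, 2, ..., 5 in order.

Gen 1 (s3^-1): strand 3 crosses under strand 4. Perm now: [1 2 4 3 5]
Gen 2 (s4^-1): strand 3 crosses under strand 5. Perm now: [1 2 4 5 3]
Gen 3 (s2): strand 2 crosses over strand 4. Perm now: [1 4 2 5 3]
Gen 4 (s1): strand 1 crosses over strand 4. Perm now: [4 1 2 5 3]
Gen 5 (s3): strand 2 crosses over strand 5. Perm now: [4 1 5 2 3]

Answer: 4 1 5 2 3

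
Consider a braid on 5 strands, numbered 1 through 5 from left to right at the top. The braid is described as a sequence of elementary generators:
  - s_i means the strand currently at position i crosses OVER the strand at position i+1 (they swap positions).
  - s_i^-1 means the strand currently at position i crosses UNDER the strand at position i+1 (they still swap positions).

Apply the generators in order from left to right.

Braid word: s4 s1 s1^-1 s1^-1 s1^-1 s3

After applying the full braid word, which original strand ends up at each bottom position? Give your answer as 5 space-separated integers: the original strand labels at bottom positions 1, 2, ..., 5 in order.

Gen 1 (s4): strand 4 crosses over strand 5. Perm now: [1 2 3 5 4]
Gen 2 (s1): strand 1 crosses over strand 2. Perm now: [2 1 3 5 4]
Gen 3 (s1^-1): strand 2 crosses under strand 1. Perm now: [1 2 3 5 4]
Gen 4 (s1^-1): strand 1 crosses under strand 2. Perm now: [2 1 3 5 4]
Gen 5 (s1^-1): strand 2 crosses under strand 1. Perm now: [1 2 3 5 4]
Gen 6 (s3): strand 3 crosses over strand 5. Perm now: [1 2 5 3 4]

Answer: 1 2 5 3 4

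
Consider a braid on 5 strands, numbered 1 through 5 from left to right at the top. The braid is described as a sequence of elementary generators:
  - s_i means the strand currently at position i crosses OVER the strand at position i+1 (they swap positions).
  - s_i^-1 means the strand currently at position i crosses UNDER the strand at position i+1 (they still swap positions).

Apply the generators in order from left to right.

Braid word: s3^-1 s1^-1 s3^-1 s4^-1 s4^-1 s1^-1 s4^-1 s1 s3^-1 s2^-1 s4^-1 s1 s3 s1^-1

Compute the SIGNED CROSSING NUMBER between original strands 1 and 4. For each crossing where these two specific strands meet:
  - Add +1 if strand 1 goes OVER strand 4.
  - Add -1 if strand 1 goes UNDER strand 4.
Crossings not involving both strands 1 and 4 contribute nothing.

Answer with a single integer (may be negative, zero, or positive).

Answer: 1

Derivation:
Gen 1: crossing 3x4. Both 1&4? no. Sum: 0
Gen 2: crossing 1x2. Both 1&4? no. Sum: 0
Gen 3: crossing 4x3. Both 1&4? no. Sum: 0
Gen 4: crossing 4x5. Both 1&4? no. Sum: 0
Gen 5: crossing 5x4. Both 1&4? no. Sum: 0
Gen 6: crossing 2x1. Both 1&4? no. Sum: 0
Gen 7: crossing 4x5. Both 1&4? no. Sum: 0
Gen 8: crossing 1x2. Both 1&4? no. Sum: 0
Gen 9: crossing 3x5. Both 1&4? no. Sum: 0
Gen 10: crossing 1x5. Both 1&4? no. Sum: 0
Gen 11: crossing 3x4. Both 1&4? no. Sum: 0
Gen 12: crossing 2x5. Both 1&4? no. Sum: 0
Gen 13: 1 over 4. Both 1&4? yes. Contrib: +1. Sum: 1
Gen 14: crossing 5x2. Both 1&4? no. Sum: 1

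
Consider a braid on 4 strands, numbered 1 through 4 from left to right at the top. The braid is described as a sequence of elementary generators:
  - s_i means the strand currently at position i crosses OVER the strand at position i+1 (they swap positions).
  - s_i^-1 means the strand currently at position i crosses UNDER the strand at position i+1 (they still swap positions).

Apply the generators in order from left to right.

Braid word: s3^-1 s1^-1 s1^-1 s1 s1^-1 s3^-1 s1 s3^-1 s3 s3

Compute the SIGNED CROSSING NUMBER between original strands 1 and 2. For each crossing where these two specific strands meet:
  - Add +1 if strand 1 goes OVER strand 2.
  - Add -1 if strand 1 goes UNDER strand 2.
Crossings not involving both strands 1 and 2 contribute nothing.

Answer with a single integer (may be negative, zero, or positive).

Gen 1: crossing 3x4. Both 1&2? no. Sum: 0
Gen 2: 1 under 2. Both 1&2? yes. Contrib: -1. Sum: -1
Gen 3: 2 under 1. Both 1&2? yes. Contrib: +1. Sum: 0
Gen 4: 1 over 2. Both 1&2? yes. Contrib: +1. Sum: 1
Gen 5: 2 under 1. Both 1&2? yes. Contrib: +1. Sum: 2
Gen 6: crossing 4x3. Both 1&2? no. Sum: 2
Gen 7: 1 over 2. Both 1&2? yes. Contrib: +1. Sum: 3
Gen 8: crossing 3x4. Both 1&2? no. Sum: 3
Gen 9: crossing 4x3. Both 1&2? no. Sum: 3
Gen 10: crossing 3x4. Both 1&2? no. Sum: 3

Answer: 3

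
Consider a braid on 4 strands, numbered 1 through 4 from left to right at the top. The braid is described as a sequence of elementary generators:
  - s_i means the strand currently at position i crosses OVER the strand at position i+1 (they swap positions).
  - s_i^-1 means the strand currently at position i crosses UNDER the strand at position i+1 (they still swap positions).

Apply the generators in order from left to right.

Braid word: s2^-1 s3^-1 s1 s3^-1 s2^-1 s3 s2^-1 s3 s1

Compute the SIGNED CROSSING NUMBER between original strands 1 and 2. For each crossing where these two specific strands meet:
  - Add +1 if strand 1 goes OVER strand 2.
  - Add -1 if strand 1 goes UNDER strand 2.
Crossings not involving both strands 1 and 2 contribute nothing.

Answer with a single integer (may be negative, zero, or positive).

Answer: -2

Derivation:
Gen 1: crossing 2x3. Both 1&2? no. Sum: 0
Gen 2: crossing 2x4. Both 1&2? no. Sum: 0
Gen 3: crossing 1x3. Both 1&2? no. Sum: 0
Gen 4: crossing 4x2. Both 1&2? no. Sum: 0
Gen 5: 1 under 2. Both 1&2? yes. Contrib: -1. Sum: -1
Gen 6: crossing 1x4. Both 1&2? no. Sum: -1
Gen 7: crossing 2x4. Both 1&2? no. Sum: -1
Gen 8: 2 over 1. Both 1&2? yes. Contrib: -1. Sum: -2
Gen 9: crossing 3x4. Both 1&2? no. Sum: -2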